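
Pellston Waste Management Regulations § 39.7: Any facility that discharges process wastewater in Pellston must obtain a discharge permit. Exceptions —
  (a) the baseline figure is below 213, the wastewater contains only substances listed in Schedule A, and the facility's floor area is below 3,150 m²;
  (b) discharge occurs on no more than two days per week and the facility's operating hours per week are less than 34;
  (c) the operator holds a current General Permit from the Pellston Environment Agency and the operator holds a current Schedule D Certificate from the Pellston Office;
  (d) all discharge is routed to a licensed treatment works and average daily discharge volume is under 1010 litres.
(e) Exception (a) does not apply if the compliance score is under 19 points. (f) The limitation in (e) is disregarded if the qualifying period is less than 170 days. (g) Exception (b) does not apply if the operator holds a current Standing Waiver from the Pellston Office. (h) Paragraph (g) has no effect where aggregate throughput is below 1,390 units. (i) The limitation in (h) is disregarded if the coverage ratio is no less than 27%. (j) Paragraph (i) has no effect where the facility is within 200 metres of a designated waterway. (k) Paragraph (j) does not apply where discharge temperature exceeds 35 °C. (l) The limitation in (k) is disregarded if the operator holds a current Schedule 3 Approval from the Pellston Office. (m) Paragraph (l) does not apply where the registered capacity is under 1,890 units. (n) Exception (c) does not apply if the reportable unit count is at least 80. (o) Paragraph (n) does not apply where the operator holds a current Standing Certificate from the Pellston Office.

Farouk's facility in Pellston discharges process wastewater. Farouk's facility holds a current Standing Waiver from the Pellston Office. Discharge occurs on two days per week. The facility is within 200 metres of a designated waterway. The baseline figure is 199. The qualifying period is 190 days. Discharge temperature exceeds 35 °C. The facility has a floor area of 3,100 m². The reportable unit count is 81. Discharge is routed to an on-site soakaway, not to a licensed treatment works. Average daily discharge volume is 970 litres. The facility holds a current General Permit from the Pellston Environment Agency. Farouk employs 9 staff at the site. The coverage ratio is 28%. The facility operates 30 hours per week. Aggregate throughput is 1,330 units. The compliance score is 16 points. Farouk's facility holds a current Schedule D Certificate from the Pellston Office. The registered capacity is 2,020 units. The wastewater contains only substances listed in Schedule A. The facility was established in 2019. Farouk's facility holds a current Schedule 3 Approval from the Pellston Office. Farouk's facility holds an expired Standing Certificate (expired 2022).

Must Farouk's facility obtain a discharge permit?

Exception (a) is satisfied on its face — the baseline figure is 199, below the 213 limit; the wastewater is Schedule-A-only; the facility's floor area is 3,100 m², below the 3,150 m² limit. Turning to paragraphs (e)–(f): (e) operates — the compliance score is 16 points, under the 19 points limit. (f), which would lift (e), is not engaged — the qualifying period is 190 days, not less than 170 days. So (a) is unavailable.
All of (b)'s requirements are met (discharge occurs on no more than two days per week; the facility's operating hours per week are 30, less than the 34 limit). Considering the limiting provisions: (g) operates (a current Standing Waiver is held), but is set aside by (h): (h) applies — aggregate throughput is 1,330 units, below the 1,390 units limit. (i) applies (the coverage ratio is 28%, meeting the 27% threshold), but yields to (j): (j) operates against (i): the facility is within 200 m of a designated waterway. (k) would limit (j) — discharge temperature exceeds 35 °C — but (l) sets (k) aside: (l) is engaged — a current Schedule 3 Approval is held. (m), which would lift (l), is not triggered — the registered capacity is 2,020 units, not under 1,890 units. So (b) applies.
Exception (c) is satisfied on its face — a current General Permit is held; a current Schedule D Certificate is held. Turning to paragraphs (n)–(o): (n) operates against (c): the reportable unit count is 81, meeting the 80 threshold. (o) is not triggered (the Standing Certificate is not current), so (n) stands. (c) is therefore removed.
Exception (d) does not apply: discharge is not routed to a licensed treatment works.

No — exception (b) applies; Farouk's facility is not required to obtain a discharge permit.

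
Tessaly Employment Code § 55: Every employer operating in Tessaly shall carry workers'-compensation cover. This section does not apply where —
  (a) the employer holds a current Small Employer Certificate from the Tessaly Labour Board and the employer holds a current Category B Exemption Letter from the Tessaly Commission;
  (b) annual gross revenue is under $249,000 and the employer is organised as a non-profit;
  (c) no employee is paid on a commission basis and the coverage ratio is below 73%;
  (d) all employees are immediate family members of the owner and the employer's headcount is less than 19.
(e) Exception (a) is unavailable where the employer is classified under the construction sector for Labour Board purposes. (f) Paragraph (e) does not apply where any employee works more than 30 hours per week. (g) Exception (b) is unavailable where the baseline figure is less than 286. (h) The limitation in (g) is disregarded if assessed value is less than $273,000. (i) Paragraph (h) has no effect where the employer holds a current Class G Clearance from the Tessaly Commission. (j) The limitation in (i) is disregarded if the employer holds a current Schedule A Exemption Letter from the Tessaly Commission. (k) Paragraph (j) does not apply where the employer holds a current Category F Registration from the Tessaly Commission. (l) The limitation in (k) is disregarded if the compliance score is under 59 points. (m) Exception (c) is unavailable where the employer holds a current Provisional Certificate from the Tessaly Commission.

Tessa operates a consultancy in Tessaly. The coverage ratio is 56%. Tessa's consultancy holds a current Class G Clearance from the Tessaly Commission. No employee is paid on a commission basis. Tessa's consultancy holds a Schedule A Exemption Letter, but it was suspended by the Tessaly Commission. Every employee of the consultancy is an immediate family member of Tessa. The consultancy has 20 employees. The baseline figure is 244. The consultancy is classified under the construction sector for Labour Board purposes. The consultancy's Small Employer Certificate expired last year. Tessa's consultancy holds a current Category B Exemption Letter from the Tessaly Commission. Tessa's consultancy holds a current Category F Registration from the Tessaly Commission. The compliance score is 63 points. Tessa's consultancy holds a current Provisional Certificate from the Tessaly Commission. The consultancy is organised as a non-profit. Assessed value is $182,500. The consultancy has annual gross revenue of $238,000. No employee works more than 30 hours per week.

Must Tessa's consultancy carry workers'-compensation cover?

Exception (a) does not apply: the Small Employer Certificate has expired.
All of (b)'s requirements are met (annual gross revenue is $238,000, under the $249,000 limit; the employer is a non-profit). But applying paragraphs (g)–(l): (g) operates against (b): the baseline figure is 244, less than the 286 limit. (h) would limit (g) — assessed value is $182,500, less than the $273,000 limit — but (i) sets (h) aside: (i) applies — a current Class G Clearance is held. (j), which would lift (i), does not operate here — the Schedule A Exemption Letter is not current. So (b) is unavailable.
Exception (c) is satisfied on its face — no employee is paid on commission; the coverage ratio is 56%, below the 73% limit. Turning to paragraph (m): (m) applies — a current Provisional Certificate is held. So (c) is unavailable.
Exception (d) requires that the employer's headcount is less than 19; but the employer's headcount is 20, not less than 19, so (d) is unavailable.
No exception applies. The general rule governs.

Yes — Tessa's consultancy must carry workers'-compensation cover.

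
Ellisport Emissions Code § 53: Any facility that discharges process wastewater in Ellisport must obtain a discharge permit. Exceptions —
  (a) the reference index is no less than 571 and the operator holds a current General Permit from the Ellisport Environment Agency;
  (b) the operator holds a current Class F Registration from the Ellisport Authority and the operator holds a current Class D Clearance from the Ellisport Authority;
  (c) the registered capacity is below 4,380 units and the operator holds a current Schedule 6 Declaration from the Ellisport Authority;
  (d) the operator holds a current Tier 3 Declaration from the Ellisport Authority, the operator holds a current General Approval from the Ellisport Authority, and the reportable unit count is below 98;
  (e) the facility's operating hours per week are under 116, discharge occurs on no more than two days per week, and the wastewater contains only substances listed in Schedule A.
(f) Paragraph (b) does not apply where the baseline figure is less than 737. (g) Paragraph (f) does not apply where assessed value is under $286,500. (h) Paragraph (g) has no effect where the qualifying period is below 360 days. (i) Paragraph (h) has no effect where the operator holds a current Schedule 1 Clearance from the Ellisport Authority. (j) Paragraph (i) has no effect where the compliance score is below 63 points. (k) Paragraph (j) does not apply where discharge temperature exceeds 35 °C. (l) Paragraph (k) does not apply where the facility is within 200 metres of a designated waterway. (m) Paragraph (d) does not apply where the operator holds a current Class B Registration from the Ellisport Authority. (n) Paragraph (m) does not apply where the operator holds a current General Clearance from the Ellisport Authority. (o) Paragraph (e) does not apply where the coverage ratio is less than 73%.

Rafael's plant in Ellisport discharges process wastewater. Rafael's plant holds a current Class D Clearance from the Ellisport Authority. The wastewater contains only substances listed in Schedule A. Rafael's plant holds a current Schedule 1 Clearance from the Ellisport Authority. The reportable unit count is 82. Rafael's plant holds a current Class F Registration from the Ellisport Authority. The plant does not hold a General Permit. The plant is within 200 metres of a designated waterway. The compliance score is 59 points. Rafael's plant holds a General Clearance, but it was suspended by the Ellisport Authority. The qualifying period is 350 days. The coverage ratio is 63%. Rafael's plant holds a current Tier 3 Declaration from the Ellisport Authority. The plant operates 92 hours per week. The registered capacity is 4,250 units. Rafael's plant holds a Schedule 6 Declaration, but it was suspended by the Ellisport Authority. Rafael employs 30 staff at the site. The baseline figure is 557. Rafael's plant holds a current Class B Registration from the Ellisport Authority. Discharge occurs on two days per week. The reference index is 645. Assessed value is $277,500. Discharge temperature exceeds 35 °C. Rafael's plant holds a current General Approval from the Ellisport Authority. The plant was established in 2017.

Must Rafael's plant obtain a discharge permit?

Exception (a) fails — no General Permit is held.
Exception (b)'s conditions are all satisfied: a current Class F Registration is held; a current Class D Clearance is held. But: (f) operates against (b): the baseline figure is 557, less than the 737 limit. (g) is engaged (assessed value is $277,500, under the $286,500 limit), but is displaced by (h): (h) is triggered — the qualifying period is 350 days, below the 360 days limit. (i) would limit (h) — a current Schedule 1 Clearance is held — but (j) sets (i) aside: (j) applies — the compliance score is 59 points, below the 63 points limit. (k) would limit (j) — discharge temperature exceeds 35 °C — but (l) sets (k) aside: (l) applies — the plant is within 200 m of a designated waterway. Exception (b) does not apply.
Exception (c) does not apply: there is no Schedule 6 Declaration in force.
Exception (d)'s conditions are all satisfied: a current Tier 3 Declaration is held; a current General Approval is held; the reportable unit count is 82, below the 98 limit. However, paragraphs (m)–(n) must be considered: (m) is triggered — a current Class B Registration is held. (n) is not triggered (the General Clearance is not current), so (m) stands. (d) is therefore removed.
All of (e)'s requirements are met (the facility's operating hours per week are 92, under the 116 limit; discharge occurs on no more than two days per week; the wastewater is Schedule-A-only). However, paragraph (o) must be considered: (o) operates against (e): the coverage ratio is 63%, less than the 73% limit. (e) is therefore removed.
None of the exceptions is available; § 53 applies in full.

Yes — Rafael's plant must obtain a discharge permit.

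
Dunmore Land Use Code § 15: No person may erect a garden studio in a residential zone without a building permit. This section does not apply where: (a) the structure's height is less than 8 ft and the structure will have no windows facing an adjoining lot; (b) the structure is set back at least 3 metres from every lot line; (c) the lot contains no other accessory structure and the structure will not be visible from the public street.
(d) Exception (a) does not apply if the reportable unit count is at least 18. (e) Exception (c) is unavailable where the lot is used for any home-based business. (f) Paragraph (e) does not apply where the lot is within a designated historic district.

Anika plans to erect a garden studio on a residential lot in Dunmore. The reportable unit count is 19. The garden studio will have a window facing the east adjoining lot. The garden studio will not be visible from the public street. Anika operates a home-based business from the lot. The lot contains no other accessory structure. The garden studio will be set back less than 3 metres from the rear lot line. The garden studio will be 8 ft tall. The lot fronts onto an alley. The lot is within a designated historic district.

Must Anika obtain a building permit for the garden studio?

No — exception (c) applies; Anika does not need a building permit.

Exception (a) does not apply: the structure's height is 8 ft, not less than 8 ft.
Exception (b) does not apply: the rear setback is under 3 m.
Exception (c)'s conditions are all satisfied: the lot has no other accessory structure; the structure will not be visible from the street. Applying paragraphs (e)–(f): (e) would limit (c) — a home-based business operates on the lot — but (f) sets (e) aside: (f) operates against (e): the lot is in a historic district. (c) remains available.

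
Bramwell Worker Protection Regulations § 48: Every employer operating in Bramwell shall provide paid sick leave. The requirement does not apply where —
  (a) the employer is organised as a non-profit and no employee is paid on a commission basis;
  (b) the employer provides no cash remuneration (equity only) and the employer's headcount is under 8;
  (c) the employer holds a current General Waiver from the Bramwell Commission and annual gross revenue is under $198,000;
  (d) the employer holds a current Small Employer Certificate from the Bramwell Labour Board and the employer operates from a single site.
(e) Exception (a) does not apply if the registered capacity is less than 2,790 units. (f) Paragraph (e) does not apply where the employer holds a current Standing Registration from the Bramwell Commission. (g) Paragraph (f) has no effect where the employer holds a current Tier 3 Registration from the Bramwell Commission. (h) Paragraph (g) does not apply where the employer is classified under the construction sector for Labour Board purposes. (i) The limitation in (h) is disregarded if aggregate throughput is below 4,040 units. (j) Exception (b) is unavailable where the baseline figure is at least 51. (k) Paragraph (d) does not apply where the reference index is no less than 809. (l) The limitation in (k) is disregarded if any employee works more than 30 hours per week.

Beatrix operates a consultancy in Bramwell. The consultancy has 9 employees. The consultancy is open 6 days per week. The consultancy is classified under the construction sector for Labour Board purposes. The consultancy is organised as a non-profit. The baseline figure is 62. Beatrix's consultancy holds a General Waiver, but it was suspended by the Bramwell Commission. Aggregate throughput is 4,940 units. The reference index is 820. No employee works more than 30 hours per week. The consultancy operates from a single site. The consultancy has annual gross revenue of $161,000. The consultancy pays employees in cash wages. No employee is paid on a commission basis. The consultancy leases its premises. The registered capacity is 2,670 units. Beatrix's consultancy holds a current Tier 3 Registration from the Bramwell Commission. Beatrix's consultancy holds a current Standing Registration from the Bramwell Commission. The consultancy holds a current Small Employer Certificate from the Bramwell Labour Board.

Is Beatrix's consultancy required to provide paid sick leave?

Exception (a) is satisfied on its face — the employer is a non-profit; no employee is paid on commission. Applying paragraphs (e)–(i): (e) would limit (a) — the registered capacity is 2,670 units, less than the 2,790 units limit — but (f) sets (e) aside: (f) is triggered — a current Standing Registration is held. (g) is triggered (a current Tier 3 Registration is held), but is displaced by (h): (h) operates against (g): the consultancy is classified under the construction sector. (i) does not operate here (aggregate throughput is 4,940 units, not below 4,040 units), so (h) stands. (a) remains available.
Exception (b) fails — employees are paid cash wages.
Exception (c) does not apply: the General Waiver is not current.
Exception (d) is satisfied on its face — a current Small Employer Certificate is held; the employer operates from a single site. But: (k) operates — the reference index is 820, meeting the 809 threshold. (l), which would lift (k), is inapplicable — no employee exceeds 30 hours/week. So (d) is unavailable.

No — exception (a) applies; Beatrix's consultancy is not required to provide paid sick leave.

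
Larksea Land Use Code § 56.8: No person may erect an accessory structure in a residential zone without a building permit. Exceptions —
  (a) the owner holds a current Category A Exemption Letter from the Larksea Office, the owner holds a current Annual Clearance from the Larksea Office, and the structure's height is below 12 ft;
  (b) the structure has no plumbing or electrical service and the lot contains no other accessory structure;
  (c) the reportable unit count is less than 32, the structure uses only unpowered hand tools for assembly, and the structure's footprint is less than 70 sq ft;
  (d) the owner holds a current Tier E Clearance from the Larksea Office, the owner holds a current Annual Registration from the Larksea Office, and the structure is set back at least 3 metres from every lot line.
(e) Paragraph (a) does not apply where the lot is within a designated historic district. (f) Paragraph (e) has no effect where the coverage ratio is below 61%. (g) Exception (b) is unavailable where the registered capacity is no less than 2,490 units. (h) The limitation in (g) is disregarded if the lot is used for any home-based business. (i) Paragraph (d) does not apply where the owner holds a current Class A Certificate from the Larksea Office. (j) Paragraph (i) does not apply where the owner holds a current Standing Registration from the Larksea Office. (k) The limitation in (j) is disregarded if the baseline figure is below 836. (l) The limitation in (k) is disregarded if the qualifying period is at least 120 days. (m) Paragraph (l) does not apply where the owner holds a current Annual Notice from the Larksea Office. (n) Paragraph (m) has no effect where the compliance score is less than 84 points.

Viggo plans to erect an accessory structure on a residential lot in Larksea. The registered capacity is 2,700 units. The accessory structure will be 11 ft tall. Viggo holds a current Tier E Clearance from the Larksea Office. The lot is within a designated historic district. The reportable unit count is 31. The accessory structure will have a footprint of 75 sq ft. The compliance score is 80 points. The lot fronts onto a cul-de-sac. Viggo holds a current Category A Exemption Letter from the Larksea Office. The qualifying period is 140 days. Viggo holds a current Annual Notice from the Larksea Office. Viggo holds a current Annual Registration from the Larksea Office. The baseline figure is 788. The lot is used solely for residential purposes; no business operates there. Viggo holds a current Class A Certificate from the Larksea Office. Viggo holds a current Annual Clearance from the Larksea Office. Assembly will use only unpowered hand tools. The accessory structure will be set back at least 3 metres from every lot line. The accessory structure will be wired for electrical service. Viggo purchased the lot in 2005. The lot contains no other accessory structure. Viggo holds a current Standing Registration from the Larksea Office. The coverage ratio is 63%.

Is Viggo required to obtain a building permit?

No — exception (d) applies; Viggo does not need a building permit.

Exception (a): a current Category A Exemption Letter is held; a current Annual Clearance is held; the structure's height is 11 ft, below the 12 ft limit — every condition holds. However, paragraphs (e)–(f) must be considered: (e) operates — the lot is in a historic district. (f) is not triggered (the coverage ratio is 63%, not below 61%), so (e) stands. So (a) is unavailable.
Exception (b) fails — electrical service is planned.
Exception (c) does not apply: the structure's footprint is 75 sq ft, not less than 70 sq ft.
Exception (d)'s conditions are all satisfied: a current Tier E Clearance is held; a current Annual Registration is held; the setback is at least 3 m on every side. As to paragraphs (i)–(n): (i) operates (a current Class A Certificate is held), but yields to (j): (j) operates — a current Standing Registration is held. (k) would limit (j) — the baseline figure is 788, below the 836 limit — but (l) sets (k) aside: (l) operates against (k): the qualifying period is 140 days, meeting the 120 days threshold. (m) is triggered (a current Annual Notice is held), but is itself disapplied by (n): (n) operates against (m): the compliance score is 80 points, less than the 84 points limit. So (d) applies.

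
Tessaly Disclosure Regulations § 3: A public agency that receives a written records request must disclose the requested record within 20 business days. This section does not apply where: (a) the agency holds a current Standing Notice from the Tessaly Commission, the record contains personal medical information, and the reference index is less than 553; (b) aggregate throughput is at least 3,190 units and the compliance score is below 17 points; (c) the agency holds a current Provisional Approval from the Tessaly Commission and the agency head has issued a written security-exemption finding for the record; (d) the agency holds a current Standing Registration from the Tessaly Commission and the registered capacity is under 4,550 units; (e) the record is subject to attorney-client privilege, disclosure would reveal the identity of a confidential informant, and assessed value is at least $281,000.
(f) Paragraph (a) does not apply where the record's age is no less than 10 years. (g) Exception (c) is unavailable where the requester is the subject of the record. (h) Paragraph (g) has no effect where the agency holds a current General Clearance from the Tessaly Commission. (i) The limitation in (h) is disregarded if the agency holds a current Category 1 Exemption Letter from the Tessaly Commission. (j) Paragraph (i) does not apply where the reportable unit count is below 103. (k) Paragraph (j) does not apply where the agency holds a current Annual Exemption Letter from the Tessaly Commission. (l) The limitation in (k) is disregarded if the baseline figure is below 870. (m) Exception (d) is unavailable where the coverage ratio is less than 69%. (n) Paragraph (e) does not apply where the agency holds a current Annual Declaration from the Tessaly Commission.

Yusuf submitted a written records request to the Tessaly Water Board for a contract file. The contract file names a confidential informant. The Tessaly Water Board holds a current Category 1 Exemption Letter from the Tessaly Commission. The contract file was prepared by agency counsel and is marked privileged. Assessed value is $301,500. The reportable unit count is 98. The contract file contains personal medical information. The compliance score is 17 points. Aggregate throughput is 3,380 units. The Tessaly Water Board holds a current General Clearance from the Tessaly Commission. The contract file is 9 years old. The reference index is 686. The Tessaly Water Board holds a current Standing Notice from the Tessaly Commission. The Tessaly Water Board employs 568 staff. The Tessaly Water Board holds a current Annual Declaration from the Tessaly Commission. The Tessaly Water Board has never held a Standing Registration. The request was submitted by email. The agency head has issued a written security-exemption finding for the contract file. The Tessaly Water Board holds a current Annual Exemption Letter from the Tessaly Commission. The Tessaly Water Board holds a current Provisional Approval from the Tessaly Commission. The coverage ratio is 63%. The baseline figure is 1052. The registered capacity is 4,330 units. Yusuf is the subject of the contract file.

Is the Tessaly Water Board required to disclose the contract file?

Exception (a) fails — the reference index is 686, not less than 553.
Exception (b) requires that the compliance score is below 17 points; but the compliance score is 17 points, not below 17 points, so (b) is unavailable.
Exception (c)'s conditions are all satisfied: a current Provisional Approval is held; a written security-exemption finding has been issued. However, paragraphs (g)–(l) must be considered: (g) operates against (c): Yusuf is the subject of the contract file. (h) would limit (g) — a current General Clearance is held — but (i) sets (h) aside: (i) operates against (h): a current Category 1 Exemption Letter is held. (j) is engaged (the reportable unit count is 98, below the 103 limit), but is overridden by (k): (k) is triggered — a current Annual Exemption Letter is held. (l) does not operate here (the baseline figure is 1,052, not below 870), so (k) stands. (c) is therefore removed.
Exception (d) requires that the agency holds a current Standing Registration from the Tessaly Commission; but no current Standing Registration is held, so (d) is unavailable.
Exception (e)'s conditions are all satisfied: the contract file is privileged; the contract file names a confidential informant; assessed value is $301,500, meeting the $281,000 threshold. But: (n) operates against (e): a current Annual Declaration is held. So (e) is unavailable.
Every exception is unavailable, so the rule governs.

Yes — the Tessaly Water Board must disclose the contract file.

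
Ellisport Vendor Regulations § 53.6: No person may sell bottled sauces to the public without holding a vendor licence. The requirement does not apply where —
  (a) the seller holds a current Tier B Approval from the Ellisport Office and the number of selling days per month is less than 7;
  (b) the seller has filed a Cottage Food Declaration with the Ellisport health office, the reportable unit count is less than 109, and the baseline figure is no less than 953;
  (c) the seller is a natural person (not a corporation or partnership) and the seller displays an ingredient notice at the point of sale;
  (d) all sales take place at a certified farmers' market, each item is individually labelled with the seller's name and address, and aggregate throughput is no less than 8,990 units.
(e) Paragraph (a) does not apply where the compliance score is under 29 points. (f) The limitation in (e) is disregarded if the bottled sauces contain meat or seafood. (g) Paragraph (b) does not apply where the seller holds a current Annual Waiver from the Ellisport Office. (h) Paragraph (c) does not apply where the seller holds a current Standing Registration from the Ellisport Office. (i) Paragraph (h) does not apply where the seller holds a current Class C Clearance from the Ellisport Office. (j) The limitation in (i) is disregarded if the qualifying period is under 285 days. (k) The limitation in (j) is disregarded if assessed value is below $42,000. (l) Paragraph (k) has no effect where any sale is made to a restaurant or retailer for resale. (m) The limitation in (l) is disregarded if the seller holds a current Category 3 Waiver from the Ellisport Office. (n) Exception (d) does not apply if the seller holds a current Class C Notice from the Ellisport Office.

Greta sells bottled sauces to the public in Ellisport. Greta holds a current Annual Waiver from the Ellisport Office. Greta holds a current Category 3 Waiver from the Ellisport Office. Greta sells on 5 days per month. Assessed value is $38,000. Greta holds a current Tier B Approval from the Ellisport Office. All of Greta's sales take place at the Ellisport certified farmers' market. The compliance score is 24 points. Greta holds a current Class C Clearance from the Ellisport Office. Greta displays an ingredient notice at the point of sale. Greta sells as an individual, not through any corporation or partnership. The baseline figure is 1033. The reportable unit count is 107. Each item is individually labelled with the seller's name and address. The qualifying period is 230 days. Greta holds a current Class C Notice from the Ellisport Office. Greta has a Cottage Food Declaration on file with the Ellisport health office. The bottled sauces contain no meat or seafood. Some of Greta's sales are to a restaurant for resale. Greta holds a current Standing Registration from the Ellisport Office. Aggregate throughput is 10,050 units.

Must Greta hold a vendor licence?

No — exception (c) applies; Greta is not required to hold a vendor licence.

Exception (a)'s conditions are all satisfied: a current Tier B Approval is held; the number of selling days per month is 5, less than the 7 limit. However, paragraphs (e)–(f) must be considered: (e) operates against (a): the compliance score is 24 points, under the 29 points limit. (f), which would lift (e), is not triggered — the bottled sauces contain no meat or seafood. Exception (a) does not apply.
All of (b)'s requirements are met (a Cottage Food Declaration is on file; the reportable unit count is 107, less than the 109 limit; the baseline figure is 1,033, meeting the 953 threshold). But: (g) is engaged — a current Annual Waiver is held. (b) is therefore removed.
Exception (c) is satisfied on its face — the seller is a natural person; an ingredient notice is displayed. Under paragraphs (h)–(m): (h) would limit (c) — a current Standing Registration is held — but (i) sets (h) aside: (i) is engaged — a current Class C Clearance is held. (j) operates (the qualifying period is 230 days, under the 285 days limit), but is set aside by (k): (k) operates — assessed value is $38,000, below the $42,000 limit. (l) would limit (k) — some sales are to a restaurant for resale — but (m) sets (l) aside: (m) operates against (l): a current Category 3 Waiver is held. (c) remains available.
All of (d)'s requirements are met (all sales are at a certified farmers' market; items are individually labelled; aggregate throughput is 10,050 units, meeting the 8,990 units threshold). But applying paragraph (n): (n) is engaged — a current Class C Notice is held. So (d) is unavailable.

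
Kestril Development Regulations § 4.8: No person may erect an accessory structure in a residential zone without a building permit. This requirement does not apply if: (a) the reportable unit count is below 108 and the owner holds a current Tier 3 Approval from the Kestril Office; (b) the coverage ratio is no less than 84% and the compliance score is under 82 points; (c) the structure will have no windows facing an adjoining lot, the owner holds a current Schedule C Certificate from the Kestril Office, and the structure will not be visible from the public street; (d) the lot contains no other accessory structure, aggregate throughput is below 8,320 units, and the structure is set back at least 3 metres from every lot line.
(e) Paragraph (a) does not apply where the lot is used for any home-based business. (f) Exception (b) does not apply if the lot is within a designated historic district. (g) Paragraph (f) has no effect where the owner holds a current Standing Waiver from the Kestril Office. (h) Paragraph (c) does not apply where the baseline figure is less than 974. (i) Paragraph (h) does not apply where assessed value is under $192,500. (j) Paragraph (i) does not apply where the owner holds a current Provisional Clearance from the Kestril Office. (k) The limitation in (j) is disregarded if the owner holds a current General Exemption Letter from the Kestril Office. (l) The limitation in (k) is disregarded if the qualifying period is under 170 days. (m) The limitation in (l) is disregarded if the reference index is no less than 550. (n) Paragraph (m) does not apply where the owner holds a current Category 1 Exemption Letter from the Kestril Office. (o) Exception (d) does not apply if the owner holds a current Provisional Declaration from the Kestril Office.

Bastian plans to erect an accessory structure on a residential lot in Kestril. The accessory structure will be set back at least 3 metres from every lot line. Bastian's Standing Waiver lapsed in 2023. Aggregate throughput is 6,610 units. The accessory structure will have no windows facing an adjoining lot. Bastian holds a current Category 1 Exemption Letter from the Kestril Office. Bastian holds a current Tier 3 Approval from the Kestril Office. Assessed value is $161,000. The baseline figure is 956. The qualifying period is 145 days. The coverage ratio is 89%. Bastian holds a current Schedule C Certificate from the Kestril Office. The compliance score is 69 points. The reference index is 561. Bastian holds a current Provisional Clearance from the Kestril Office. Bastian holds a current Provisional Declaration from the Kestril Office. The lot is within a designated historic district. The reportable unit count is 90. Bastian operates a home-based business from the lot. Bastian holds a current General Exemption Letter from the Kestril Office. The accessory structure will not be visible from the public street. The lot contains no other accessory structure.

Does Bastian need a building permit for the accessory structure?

Yes — Bastian must obtain a building permit.

Exception (a): the reportable unit count is 90, below the 108 limit; a current Tier 3 Approval is held — every condition holds. Turning to paragraph (e): (e) operates — a home-based business operates on the lot. Exception (a) does not apply.
Exception (b): the coverage ratio is 89%, meeting the 84% threshold; the compliance score is 69 points, under the 82 points limit — every condition holds. But applying paragraphs (f)–(g): (f) operates against (b): the lot is in a historic district. (g), which would lift (f), is not engaged — no current Standing Waiver is held. Exception (b) does not apply.
All of (c)'s requirements are met (no windows face an adjoining lot; a current Schedule C Certificate is held; the structure will not be visible from the street). But: (h) is triggered — the baseline figure is 956, less than the 974 limit. (i) would limit (h) — assessed value is $161,000, under the $192,500 limit — but (j) sets (i) aside: (j) operates — a current Provisional Clearance is held. (k) applies (a current General Exemption Letter is held), but is itself disapplied by (l): (l) operates against (k): the qualifying period is 145 days, under the 170 days limit. (m) is engaged (the reference index is 561, meeting the 550 threshold), but is set aside by (n): (n) operates against (m): a current Category 1 Exemption Letter is held. (c) is therefore removed.
All of (d)'s requirements are met (the lot has no other accessory structure; aggregate throughput is 6,610 units, below the 8,320 units limit; the setback is at least 3 m on every side). Turning to paragraph (o): (o) operates against (d): a current Provisional Declaration is held. (d) is therefore removed.
No exception is made out. Bastian falls within the general rule.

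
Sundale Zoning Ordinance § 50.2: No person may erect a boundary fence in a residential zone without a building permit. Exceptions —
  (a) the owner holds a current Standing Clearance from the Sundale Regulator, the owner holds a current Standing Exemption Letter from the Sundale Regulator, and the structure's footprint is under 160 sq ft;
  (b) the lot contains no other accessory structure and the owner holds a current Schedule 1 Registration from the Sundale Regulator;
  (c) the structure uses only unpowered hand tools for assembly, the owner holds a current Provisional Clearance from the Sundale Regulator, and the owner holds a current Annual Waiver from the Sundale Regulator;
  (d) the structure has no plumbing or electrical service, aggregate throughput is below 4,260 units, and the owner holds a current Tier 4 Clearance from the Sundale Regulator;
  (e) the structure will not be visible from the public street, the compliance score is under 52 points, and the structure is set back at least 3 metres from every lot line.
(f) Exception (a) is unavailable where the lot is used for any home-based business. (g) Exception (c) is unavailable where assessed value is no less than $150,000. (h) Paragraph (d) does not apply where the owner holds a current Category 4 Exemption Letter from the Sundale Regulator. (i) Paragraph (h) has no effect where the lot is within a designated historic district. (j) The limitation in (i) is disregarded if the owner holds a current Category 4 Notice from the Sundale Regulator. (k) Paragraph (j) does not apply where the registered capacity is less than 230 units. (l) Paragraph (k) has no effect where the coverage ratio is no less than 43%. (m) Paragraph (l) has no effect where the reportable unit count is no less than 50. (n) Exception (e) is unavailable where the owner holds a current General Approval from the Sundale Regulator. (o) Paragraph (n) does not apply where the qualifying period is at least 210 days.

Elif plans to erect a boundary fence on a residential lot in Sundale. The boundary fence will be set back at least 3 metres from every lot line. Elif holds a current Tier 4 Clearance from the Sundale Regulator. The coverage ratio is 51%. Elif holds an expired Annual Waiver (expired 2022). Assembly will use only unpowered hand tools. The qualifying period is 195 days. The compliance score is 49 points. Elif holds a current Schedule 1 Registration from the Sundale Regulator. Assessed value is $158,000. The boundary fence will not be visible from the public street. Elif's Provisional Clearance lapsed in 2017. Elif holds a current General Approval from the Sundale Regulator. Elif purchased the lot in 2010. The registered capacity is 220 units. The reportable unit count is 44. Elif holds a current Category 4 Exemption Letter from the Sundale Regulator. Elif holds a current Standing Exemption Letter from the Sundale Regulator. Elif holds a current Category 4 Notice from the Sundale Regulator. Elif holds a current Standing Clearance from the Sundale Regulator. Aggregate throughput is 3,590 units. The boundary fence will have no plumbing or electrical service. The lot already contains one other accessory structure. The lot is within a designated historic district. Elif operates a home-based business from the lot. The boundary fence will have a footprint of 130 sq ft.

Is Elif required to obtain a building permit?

Yes — Elif must obtain a building permit.

All of (a)'s requirements are met (a current Standing Clearance is held; a current Standing Exemption Letter is held; the structure's footprint is 130 sq ft, under the 160 sq ft limit). Turning to paragraph (f): (f) applies — a home-based business operates on the lot. (a) is therefore removed.
Exception (b) requires that the lot contains no other accessory structure; but the lot already has another accessory structure, so (b) is unavailable.
Exception (c) does not apply: there is no Provisional Clearance in force.
Exception (d)'s conditions are all satisfied: there is no plumbing or electrical service; aggregate throughput is 3,590 units, below the 4,260 units limit; a current Tier 4 Clearance is held. But: (h) operates against (d): a current Category 4 Exemption Letter is held. (i) would limit (h) — the lot is in a historic district — but (j) sets (i) aside: (j) applies — a current Category 4 Notice is held. (k) is triggered (the registered capacity is 220 units, less than the 230 units limit), but is set aside by (l): (l) applies — the coverage ratio is 51%, meeting the 43% threshold. (m) does not operate here (the reportable unit count is 44, short of 50), so (l) stands. Exception (d) does not apply.
Exception (e)'s conditions are all satisfied: the structure will not be visible from the street; the compliance score is 49 points, under the 52 points limit; the setback is at least 3 m on every side. However, paragraphs (n)–(o) must be considered: (n) operates against (e): a current General Approval is held. (o), which would lift (n), is inapplicable — the qualifying period is 195 days, short of 210 days. Exception (e) does not apply.
No exception displaces § 50.2.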